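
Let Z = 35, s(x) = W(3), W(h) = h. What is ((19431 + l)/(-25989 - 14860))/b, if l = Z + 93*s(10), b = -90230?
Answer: 3949/737161054 ≈ 5.3570e-6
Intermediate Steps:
s(x) = 3
l = 314 (l = 35 + 93*3 = 35 + 279 = 314)
((19431 + l)/(-25989 - 14860))/b = ((19431 + 314)/(-25989 - 14860))/(-90230) = (19745/(-40849))*(-1/90230) = (19745*(-1/40849))*(-1/90230) = -19745/40849*(-1/90230) = 3949/737161054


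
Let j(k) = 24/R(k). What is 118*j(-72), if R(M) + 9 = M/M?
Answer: -354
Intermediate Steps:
R(M) = -8 (R(M) = -9 + M/M = -9 + 1 = -8)
j(k) = -3 (j(k) = 24/(-8) = 24*(-⅛) = -3)
118*j(-72) = 118*(-3) = -354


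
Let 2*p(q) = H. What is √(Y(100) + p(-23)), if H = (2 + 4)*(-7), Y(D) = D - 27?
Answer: 2*√13 ≈ 7.2111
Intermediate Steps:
Y(D) = -27 + D
H = -42 (H = 6*(-7) = -42)
p(q) = -21 (p(q) = (½)*(-42) = -21)
√(Y(100) + p(-23)) = √((-27 + 100) - 21) = √(73 - 21) = √52 = 2*√13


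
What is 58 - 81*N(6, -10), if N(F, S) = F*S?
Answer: 4918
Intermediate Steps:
58 - 81*N(6, -10) = 58 - 486*(-10) = 58 - 81*(-60) = 58 + 4860 = 4918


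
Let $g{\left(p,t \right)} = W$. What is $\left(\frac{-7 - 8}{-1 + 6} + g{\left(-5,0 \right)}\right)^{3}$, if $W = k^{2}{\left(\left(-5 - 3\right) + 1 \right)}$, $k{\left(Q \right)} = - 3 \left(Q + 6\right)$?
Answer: $216$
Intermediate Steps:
$k{\left(Q \right)} = -18 - 3 Q$ ($k{\left(Q \right)} = - 3 \left(6 + Q\right) = -18 - 3 Q$)
$W = 9$ ($W = \left(-18 - 3 \left(\left(-5 - 3\right) + 1\right)\right)^{2} = \left(-18 - 3 \left(-8 + 1\right)\right)^{2} = \left(-18 - -21\right)^{2} = \left(-18 + 21\right)^{2} = 3^{2} = 9$)
$g{\left(p,t \right)} = 9$
$\left(\frac{-7 - 8}{-1 + 6} + g{\left(-5,0 \right)}\right)^{3} = \left(\frac{-7 - 8}{-1 + 6} + 9\right)^{3} = \left(- \frac{15}{5} + 9\right)^{3} = \left(\left(-15\right) \frac{1}{5} + 9\right)^{3} = \left(-3 + 9\right)^{3} = 6^{3} = 216$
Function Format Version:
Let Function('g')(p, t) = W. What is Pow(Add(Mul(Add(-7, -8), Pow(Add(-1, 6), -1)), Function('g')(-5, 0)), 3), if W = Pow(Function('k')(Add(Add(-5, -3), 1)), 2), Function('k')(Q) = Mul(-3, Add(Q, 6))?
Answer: 216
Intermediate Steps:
Function('k')(Q) = Add(-18, Mul(-3, Q)) (Function('k')(Q) = Mul(-3, Add(6, Q)) = Add(-18, Mul(-3, Q)))
W = 9 (W = Pow(Add(-18, Mul(-3, Add(Add(-5, -3), 1))), 2) = Pow(Add(-18, Mul(-3, Add(-8, 1))), 2) = Pow(Add(-18, Mul(-3, -7)), 2) = Pow(Add(-18, 21), 2) = Pow(3, 2) = 9)
Function('g')(p, t) = 9
Pow(Add(Mul(Add(-7, -8), Pow(Add(-1, 6), -1)), Function('g')(-5, 0)), 3) = Pow(Add(Mul(Add(-7, -8), Pow(Add(-1, 6), -1)), 9), 3) = Pow(Add(Mul(-15, Pow(5, -1)), 9), 3) = Pow(Add(Mul(-15, Rational(1, 5)), 9), 3) = Pow(Add(-3, 9), 3) = Pow(6, 3) = 216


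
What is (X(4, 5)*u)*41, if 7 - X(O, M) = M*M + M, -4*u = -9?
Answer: -8487/4 ≈ -2121.8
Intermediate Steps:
u = 9/4 (u = -1/4*(-9) = 9/4 ≈ 2.2500)
X(O, M) = 7 - M - M**2 (X(O, M) = 7 - (M*M + M) = 7 - (M**2 + M) = 7 - (M + M**2) = 7 + (-M - M**2) = 7 - M - M**2)
(X(4, 5)*u)*41 = ((7 - 1*5 - 1*5**2)*(9/4))*41 = ((7 - 5 - 1*25)*(9/4))*41 = ((7 - 5 - 25)*(9/4))*41 = -23*9/4*41 = -207/4*41 = -8487/4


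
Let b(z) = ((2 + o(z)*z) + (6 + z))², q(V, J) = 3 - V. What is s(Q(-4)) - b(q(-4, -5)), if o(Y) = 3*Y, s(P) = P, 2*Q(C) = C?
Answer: -26246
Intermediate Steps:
Q(C) = C/2
b(z) = (8 + z + 3*z²)² (b(z) = ((2 + (3*z)*z) + (6 + z))² = ((2 + 3*z²) + (6 + z))² = (8 + z + 3*z²)²)
s(Q(-4)) - b(q(-4, -5)) = (½)*(-4) - (8 + (3 - 1*(-4)) + 3*(3 - 1*(-4))²)² = -2 - (8 + (3 + 4) + 3*(3 + 4)²)² = -2 - (8 + 7 + 3*7²)² = -2 - (8 + 7 + 3*49)² = -2 - (8 + 7 + 147)² = -2 - 1*162² = -2 - 1*26244 = -2 - 26244 = -26246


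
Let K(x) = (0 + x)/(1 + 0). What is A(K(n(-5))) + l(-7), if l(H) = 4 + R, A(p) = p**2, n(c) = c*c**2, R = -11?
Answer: 15618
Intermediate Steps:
n(c) = c**3
K(x) = x (K(x) = x/1 = x*1 = x)
l(H) = -7 (l(H) = 4 - 11 = -7)
A(K(n(-5))) + l(-7) = ((-5)**3)**2 - 7 = (-125)**2 - 7 = 15625 - 7 = 15618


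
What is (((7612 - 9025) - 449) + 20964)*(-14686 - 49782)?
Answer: -1231467736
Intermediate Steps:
(((7612 - 9025) - 449) + 20964)*(-14686 - 49782) = ((-1413 - 449) + 20964)*(-64468) = (-1862 + 20964)*(-64468) = 19102*(-64468) = -1231467736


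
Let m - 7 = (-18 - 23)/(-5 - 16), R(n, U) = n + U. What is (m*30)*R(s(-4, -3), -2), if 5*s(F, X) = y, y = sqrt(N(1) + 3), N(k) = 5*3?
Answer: -3760/7 + 1128*sqrt(2)/7 ≈ -309.25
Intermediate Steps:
N(k) = 15
y = 3*sqrt(2) (y = sqrt(15 + 3) = sqrt(18) = 3*sqrt(2) ≈ 4.2426)
s(F, X) = 3*sqrt(2)/5 (s(F, X) = (3*sqrt(2))/5 = 3*sqrt(2)/5)
R(n, U) = U + n
m = 188/21 (m = 7 + (-18 - 23)/(-5 - 16) = 7 - 41/(-21) = 7 - 41*(-1/21) = 7 + 41/21 = 188/21 ≈ 8.9524)
(m*30)*R(s(-4, -3), -2) = ((188/21)*30)*(-2 + 3*sqrt(2)/5) = 1880*(-2 + 3*sqrt(2)/5)/7 = -3760/7 + 1128*sqrt(2)/7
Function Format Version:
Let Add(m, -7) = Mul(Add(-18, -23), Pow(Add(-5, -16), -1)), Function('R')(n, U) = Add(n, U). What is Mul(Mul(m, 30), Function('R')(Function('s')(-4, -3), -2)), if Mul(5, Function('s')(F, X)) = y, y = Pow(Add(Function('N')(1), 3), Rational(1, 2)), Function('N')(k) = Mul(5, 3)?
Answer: Add(Rational(-3760, 7), Mul(Rational(1128, 7), Pow(2, Rational(1, 2)))) ≈ -309.25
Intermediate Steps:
Function('N')(k) = 15
y = Mul(3, Pow(2, Rational(1, 2))) (y = Pow(Add(15, 3), Rational(1, 2)) = Pow(18, Rational(1, 2)) = Mul(3, Pow(2, Rational(1, 2))) ≈ 4.2426)
Function('s')(F, X) = Mul(Rational(3, 5), Pow(2, Rational(1, 2))) (Function('s')(F, X) = Mul(Rational(1, 5), Mul(3, Pow(2, Rational(1, 2)))) = Mul(Rational(3, 5), Pow(2, Rational(1, 2))))
Function('R')(n, U) = Add(U, n)
m = Rational(188, 21) (m = Add(7, Mul(Add(-18, -23), Pow(Add(-5, -16), -1))) = Add(7, Mul(-41, Pow(-21, -1))) = Add(7, Mul(-41, Rational(-1, 21))) = Add(7, Rational(41, 21)) = Rational(188, 21) ≈ 8.9524)
Mul(Mul(m, 30), Function('R')(Function('s')(-4, -3), -2)) = Mul(Mul(Rational(188, 21), 30), Add(-2, Mul(Rational(3, 5), Pow(2, Rational(1, 2))))) = Mul(Rational(1880, 7), Add(-2, Mul(Rational(3, 5), Pow(2, Rational(1, 2))))) = Add(Rational(-3760, 7), Mul(Rational(1128, 7), Pow(2, Rational(1, 2))))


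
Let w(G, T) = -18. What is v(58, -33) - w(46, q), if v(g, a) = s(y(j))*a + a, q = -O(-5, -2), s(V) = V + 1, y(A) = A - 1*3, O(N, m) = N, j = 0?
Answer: 51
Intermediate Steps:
y(A) = -3 + A (y(A) = A - 3 = -3 + A)
s(V) = 1 + V
q = 5 (q = -1*(-5) = 5)
v(g, a) = -a (v(g, a) = (1 + (-3 + 0))*a + a = (1 - 3)*a + a = -2*a + a = -a)
v(58, -33) - w(46, q) = -1*(-33) - 1*(-18) = 33 + 18 = 51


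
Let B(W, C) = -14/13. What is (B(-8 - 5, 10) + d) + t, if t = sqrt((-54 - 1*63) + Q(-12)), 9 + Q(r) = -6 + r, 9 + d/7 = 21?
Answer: 1078/13 + 12*I ≈ 82.923 + 12.0*I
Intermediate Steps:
d = 84 (d = -63 + 7*21 = -63 + 147 = 84)
Q(r) = -15 + r (Q(r) = -9 + (-6 + r) = -15 + r)
B(W, C) = -14/13 (B(W, C) = -14*1/13 = -14/13)
t = 12*I (t = sqrt((-54 - 1*63) + (-15 - 12)) = sqrt((-54 - 63) - 27) = sqrt(-117 - 27) = sqrt(-144) = 12*I ≈ 12.0*I)
(B(-8 - 5, 10) + d) + t = (-14/13 + 84) + 12*I = 1078/13 + 12*I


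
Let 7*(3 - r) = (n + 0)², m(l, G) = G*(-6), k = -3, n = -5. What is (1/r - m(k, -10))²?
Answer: 61009/16 ≈ 3813.1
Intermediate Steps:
m(l, G) = -6*G
r = -4/7 (r = 3 - (-5 + 0)²/7 = 3 - ⅐*(-5)² = 3 - ⅐*25 = 3 - 25/7 = -4/7 ≈ -0.57143)
(1/r - m(k, -10))² = (1/(-4/7) - (-6)*(-10))² = (-7/4 - 1*60)² = (-7/4 - 60)² = (-247/4)² = 61009/16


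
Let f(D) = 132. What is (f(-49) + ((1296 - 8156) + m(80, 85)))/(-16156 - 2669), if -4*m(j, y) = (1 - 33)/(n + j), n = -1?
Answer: 177168/495725 ≈ 0.35739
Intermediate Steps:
m(j, y) = 8/(-1 + j) (m(j, y) = -(1 - 33)/(4*(-1 + j)) = -(-8)/(-1 + j) = 8/(-1 + j))
(f(-49) + ((1296 - 8156) + m(80, 85)))/(-16156 - 2669) = (132 + ((1296 - 8156) + 8/(-1 + 80)))/(-16156 - 2669) = (132 + (-6860 + 8/79))/(-18825) = (132 + (-6860 + 8*(1/79)))*(-1/18825) = (132 + (-6860 + 8/79))*(-1/18825) = (132 - 541932/79)*(-1/18825) = -531504/79*(-1/18825) = 177168/495725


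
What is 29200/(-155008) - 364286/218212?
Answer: -981859917/528509464 ≈ -1.8578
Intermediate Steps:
29200/(-155008) - 364286/218212 = 29200*(-1/155008) - 364286*1/218212 = -1825/9688 - 182143/109106 = -981859917/528509464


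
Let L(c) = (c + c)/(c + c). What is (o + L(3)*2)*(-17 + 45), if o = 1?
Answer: 84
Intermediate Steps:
L(c) = 1 (L(c) = (2*c)/((2*c)) = (2*c)*(1/(2*c)) = 1)
(o + L(3)*2)*(-17 + 45) = (1 + 1*2)*(-17 + 45) = (1 + 2)*28 = 3*28 = 84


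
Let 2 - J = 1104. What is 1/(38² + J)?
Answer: 1/342 ≈ 0.0029240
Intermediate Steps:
J = -1102 (J = 2 - 1*1104 = 2 - 1104 = -1102)
1/(38² + J) = 1/(38² - 1102) = 1/(1444 - 1102) = 1/342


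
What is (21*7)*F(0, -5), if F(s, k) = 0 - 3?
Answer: -441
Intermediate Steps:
F(s, k) = -3
(21*7)*F(0, -5) = (21*7)*(-3) = 147*(-3) = -441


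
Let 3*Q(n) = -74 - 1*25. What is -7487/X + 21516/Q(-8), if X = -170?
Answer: -103353/170 ≈ -607.96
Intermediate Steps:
Q(n) = -33 (Q(n) = (-74 - 1*25)/3 = (-74 - 25)/3 = (⅓)*(-99) = -33)
-7487/X + 21516/Q(-8) = -7487/(-170) + 21516/(-33) = -7487*(-1/170) + 21516*(-1/33) = 7487/170 - 652 = -103353/170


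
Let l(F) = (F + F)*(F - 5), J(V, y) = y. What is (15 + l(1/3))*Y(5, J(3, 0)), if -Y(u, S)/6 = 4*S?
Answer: 0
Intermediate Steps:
Y(u, S) = -24*S
l(F) = 2*F*(-5 + F) (l(F) = (2*F)*(-5 + F) = 2*F*(-5 + F))
(15 + l(1/3))*Y(5, J(3, 0)) = (15 + 2*(-5 + 1/3)/3)*(-24*0) = (15 + 2*(⅓)*(-5 + ⅓))*0 = (15 + 2*(⅓)*(-14/3))*0 = (15 - 28/9)*0 = (107/9)*0 = 0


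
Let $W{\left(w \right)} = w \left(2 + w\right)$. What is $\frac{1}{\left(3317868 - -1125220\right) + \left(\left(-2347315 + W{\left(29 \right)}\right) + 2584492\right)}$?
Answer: $\frac{1}{4681164} \approx 2.1362 \cdot 10^{-7}$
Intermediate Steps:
$\frac{1}{\left(3317868 - -1125220\right) + \left(\left(-2347315 + W{\left(29 \right)}\right) + 2584492\right)} = \frac{1}{\left(3317868 - -1125220\right) + \left(\left(-2347315 + 29 \left(2 + 29\right)\right) + 2584492\right)} = \frac{1}{\left(3317868 + 1125220\right) + \left(\left(-2347315 + 29 \cdot 31\right) + 2584492\right)} = \frac{1}{4443088 + \left(\left(-2347315 + 899\right) + 2584492\right)} = \frac{1}{4443088 + \left(-2346416 + 2584492\right)} = \frac{1}{4443088 + 238076} = \frac{1}{4681164}$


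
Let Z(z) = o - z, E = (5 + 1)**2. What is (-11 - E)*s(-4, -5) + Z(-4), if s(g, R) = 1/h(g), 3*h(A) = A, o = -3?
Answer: 145/4 ≈ 36.250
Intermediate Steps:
E = 36 (E = 6**2 = 36)
h(A) = A/3
Z(z) = -3 - z
s(g, R) = 3/g (s(g, R) = 1/(g/3) = 3/g)
(-11 - E)*s(-4, -5) + Z(-4) = (-11 - 1*36)*(3/(-4)) + (-3 - 1*(-4)) = (-11 - 36)*(3*(-1/4)) + (-3 + 4) = -47*(-3/4) + 1 = 141/4 + 1 = 145/4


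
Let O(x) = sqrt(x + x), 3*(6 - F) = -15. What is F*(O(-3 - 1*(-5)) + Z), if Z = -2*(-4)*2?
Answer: 198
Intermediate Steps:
F = 11 (F = 6 - 1/3*(-15) = 6 + 5 = 11)
O(x) = sqrt(2)*sqrt(x) (O(x) = sqrt(2*x) = sqrt(2)*sqrt(x))
Z = 16 (Z = 8*2 = 16)
F*(O(-3 - 1*(-5)) + Z) = 11*(sqrt(2)*sqrt(-3 - 1*(-5)) + 16) = 11*(sqrt(2)*sqrt(-3 + 5) + 16) = 11*(sqrt(2)*sqrt(2) + 16) = 11*(2 + 16) = 11*18 = 198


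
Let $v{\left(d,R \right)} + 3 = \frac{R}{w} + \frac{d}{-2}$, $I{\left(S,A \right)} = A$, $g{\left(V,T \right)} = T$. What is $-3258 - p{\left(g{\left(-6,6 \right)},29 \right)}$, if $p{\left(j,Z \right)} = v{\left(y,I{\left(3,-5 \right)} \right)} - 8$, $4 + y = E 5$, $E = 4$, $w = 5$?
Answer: $-3238$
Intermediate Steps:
$y = 16$ ($y = -4 + 4 \cdot 5 = -4 + 20 = 16$)
$v{\left(d,R \right)} = -3 - \frac{d}{2} + \frac{R}{5}$ ($v{\left(d,R \right)} = -3 + \left(\frac{R}{5} + \frac{d}{-2}\right) = -3 + \left(R \frac{1}{5} + d \left(- \frac{1}{2}\right)\right) = -3 + \left(\frac{R}{5} - \frac{d}{2}\right) = -3 + \left(- \frac{d}{2} + \frac{R}{5}\right) = -3 - \frac{d}{2} + \frac{R}{5}$)
$p{\left(j,Z \right)} = -20$ ($p{\left(j,Z \right)} = \left(-3 - 8 + \frac{1}{5} \left(-5\right)\right) - 8 = \left(-3 - 8 - 1\right) - 8 = -12 - 8 = -20$)
$-3258 - p{\left(g{\left(-6,6 \right)},29 \right)} = -3258 - -20 = -3258 + 20 = -3238$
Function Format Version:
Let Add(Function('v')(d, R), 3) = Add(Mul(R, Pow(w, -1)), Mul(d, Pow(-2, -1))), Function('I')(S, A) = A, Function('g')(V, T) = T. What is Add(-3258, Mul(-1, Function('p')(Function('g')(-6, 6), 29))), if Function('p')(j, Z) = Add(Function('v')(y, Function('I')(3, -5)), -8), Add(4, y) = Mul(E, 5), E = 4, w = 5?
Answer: -3238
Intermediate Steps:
y = 16 (y = Add(-4, Mul(4, 5)) = Add(-4, 20) = 16)
Function('v')(d, R) = Add(-3, Mul(Rational(-1, 2), d), Mul(Rational(1, 5), R)) (Function('v')(d, R) = Add(-3, Add(Mul(R, Pow(5, -1)), Mul(d, Pow(-2, -1)))) = Add(-3, Add(Mul(R, Rational(1, 5)), Mul(d, Rational(-1, 2)))) = Add(-3, Add(Mul(Rational(1, 5), R), Mul(Rational(-1, 2), d))) = Add(-3, Add(Mul(Rational(-1, 2), d), Mul(Rational(1, 5), R))) = Add(-3, Mul(Rational(-1, 2), d), Mul(Rational(1, 5), R)))
Function('p')(j, Z) = -20 (Function('p')(j, Z) = Add(Add(-3, Mul(Rational(-1, 2), 16), Mul(Rational(1, 5), -5)), -8) = Add(Add(-3, -8, -1), -8) = Add(-12, -8) = -20)
Add(-3258, Mul(-1, Function('p')(Function('g')(-6, 6), 29))) = Add(-3258, Mul(-1, -20)) = Add(-3258, 20) = -3238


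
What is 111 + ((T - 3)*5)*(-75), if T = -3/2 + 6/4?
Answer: 1236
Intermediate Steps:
T = 0 (T = -3*½ + 6*(¼) = -3/2 + 3/2 = 0)
111 + ((T - 3)*5)*(-75) = 111 + ((0 - 3)*5)*(-75) = 111 - 3*5*(-75) = 111 - 15*(-75) = 111 + 1125 = 1236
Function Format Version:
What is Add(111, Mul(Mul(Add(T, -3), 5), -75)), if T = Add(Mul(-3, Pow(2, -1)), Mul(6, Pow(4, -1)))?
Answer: 1236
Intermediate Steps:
T = 0 (T = Add(Mul(-3, Rational(1, 2)), Mul(6, Rational(1, 4))) = Add(Rational(-3, 2), Rational(3, 2)) = 0)
Add(111, Mul(Mul(Add(T, -3), 5), -75)) = Add(111, Mul(Mul(Add(0, -3), 5), -75)) = Add(111, Mul(Mul(-3, 5), -75)) = Add(111, Mul(-15, -75)) = Add(111, 1125) = 1236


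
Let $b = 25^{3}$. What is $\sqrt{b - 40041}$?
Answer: $4 i \sqrt{1526} \approx 156.26 i$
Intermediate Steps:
$b = 15625$
$\sqrt{b - 40041} = \sqrt{15625 - 40041} = \sqrt{-24416} = 4 i \sqrt{1526}$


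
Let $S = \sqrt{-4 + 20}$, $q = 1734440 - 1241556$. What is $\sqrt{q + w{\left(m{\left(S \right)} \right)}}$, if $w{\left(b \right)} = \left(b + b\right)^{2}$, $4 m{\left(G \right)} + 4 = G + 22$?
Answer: $\sqrt{493005} \approx 702.14$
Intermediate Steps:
$q = 492884$
$S = 4$ ($S = \sqrt{16} = 4$)
$m{\left(G \right)} = \frac{9}{2} + \frac{G}{4}$ ($m{\left(G \right)} = -1 + \frac{G + 22}{4} = -1 + \frac{22 + G}{4} = -1 + \left(\frac{11}{2} + \frac{G}{4}\right) = \frac{9}{2} + \frac{G}{4}$)
$w{\left(b \right)} = 4 b^{2}$ ($w{\left(b \right)} = \left(2 b\right)^{2} = 4 b^{2}$)
$\sqrt{q + w{\left(m{\left(S \right)} \right)}} = \sqrt{492884 + 4 \left(\frac{9}{2} + \frac{1}{4} \cdot 4\right)^{2}} = \sqrt{492884 + 4 \left(\frac{9}{2} + 1\right)^{2}} = \sqrt{492884 + 4 \left(\frac{11}{2}\right)^{2}} = \sqrt{492884 + 4 \cdot \frac{121}{4}} = \sqrt{492884 + 121} = \sqrt{493005}$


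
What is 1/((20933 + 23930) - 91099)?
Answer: -1/46236 ≈ -2.1628e-5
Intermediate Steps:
1/((20933 + 23930) - 91099) = 1/(44863 - 91099) = 1/(-46236) = -1/46236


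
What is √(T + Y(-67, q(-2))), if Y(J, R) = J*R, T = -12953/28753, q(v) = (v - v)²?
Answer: I*√372437609/28753 ≈ 0.67119*I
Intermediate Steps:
q(v) = 0 (q(v) = 0² = 0)
T = -12953/28753 (T = -12953*1/28753 = -12953/28753 ≈ -0.45049)
√(T + Y(-67, q(-2))) = √(-12953/28753 - 67*0) = √(-12953/28753 + 0) = √(-12953/28753) = I*√372437609/28753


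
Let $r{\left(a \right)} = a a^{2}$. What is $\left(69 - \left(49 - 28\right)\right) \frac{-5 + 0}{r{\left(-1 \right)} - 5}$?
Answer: $40$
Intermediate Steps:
$r{\left(a \right)} = a^{3}$
$\left(69 - \left(49 - 28\right)\right) \frac{-5 + 0}{r{\left(-1 \right)} - 5} = \left(69 - \left(49 - 28\right)\right) \frac{-5 + 0}{\left(-1\right)^{3} - 5} = \left(69 - \left(49 - 28\right)\right) \left(- \frac{5}{-1 - 5}\right) = \left(69 - 21\right) \left(- \frac{5}{-6}\right) = \left(69 - 21\right) \left(\left(-5\right) \left(- \frac{1}{6}\right)\right) = 48 \cdot \frac{5}{6} = 40$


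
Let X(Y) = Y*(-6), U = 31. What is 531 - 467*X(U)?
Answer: 87393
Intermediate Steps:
X(Y) = -6*Y
531 - 467*X(U) = 531 - (-2802)*31 = 531 - 467*(-186) = 531 + 86862 = 87393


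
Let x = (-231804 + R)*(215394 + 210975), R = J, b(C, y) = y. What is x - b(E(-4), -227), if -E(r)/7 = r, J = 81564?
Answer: -64057678333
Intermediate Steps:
E(r) = -7*r
R = 81564
x = -64057678560 (x = (-231804 + 81564)*(215394 + 210975) = -150240*426369 = -64057678560)
x - b(E(-4), -227) = -64057678560 - 1*(-227) = -64057678560 + 227 = -64057678333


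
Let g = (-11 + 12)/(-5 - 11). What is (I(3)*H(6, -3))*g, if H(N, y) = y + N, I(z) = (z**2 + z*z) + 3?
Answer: -63/16 ≈ -3.9375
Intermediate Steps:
I(z) = 3 + 2*z**2 (I(z) = (z**2 + z**2) + 3 = 2*z**2 + 3 = 3 + 2*z**2)
g = -1/16 (g = 1/(-16) = 1*(-1/16) = -1/16 ≈ -0.062500)
H(N, y) = N + y
(I(3)*H(6, -3))*g = ((3 + 2*3**2)*(6 - 3))*(-1/16) = ((3 + 2*9)*3)*(-1/16) = ((3 + 18)*3)*(-1/16) = (21*3)*(-1/16) = 63*(-1/16) = -63/16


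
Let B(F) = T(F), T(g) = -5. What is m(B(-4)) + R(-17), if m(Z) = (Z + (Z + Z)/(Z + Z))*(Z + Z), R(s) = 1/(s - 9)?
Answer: 1039/26 ≈ 39.962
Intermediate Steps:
R(s) = 1/(-9 + s)
B(F) = -5
m(Z) = 2*Z*(1 + Z) (m(Z) = (Z + (2*Z)/((2*Z)))*(2*Z) = (Z + (2*Z)*(1/(2*Z)))*(2*Z) = (Z + 1)*(2*Z) = (1 + Z)*(2*Z) = 2*Z*(1 + Z))
m(B(-4)) + R(-17) = 2*(-5)*(1 - 5) + 1/(-9 - 17) = 2*(-5)*(-4) + 1/(-26) = 40 - 1/26 = 1039/26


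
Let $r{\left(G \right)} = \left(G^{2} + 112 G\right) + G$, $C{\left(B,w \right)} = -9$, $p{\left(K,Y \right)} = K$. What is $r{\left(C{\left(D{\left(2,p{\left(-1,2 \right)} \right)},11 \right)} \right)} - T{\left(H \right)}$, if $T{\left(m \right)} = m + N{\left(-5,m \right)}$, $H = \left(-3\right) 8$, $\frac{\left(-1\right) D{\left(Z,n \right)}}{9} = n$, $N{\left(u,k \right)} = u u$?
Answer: $-937$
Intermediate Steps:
$N{\left(u,k \right)} = u^{2}$
$D{\left(Z,n \right)} = - 9 n$
$H = -24$
$r{\left(G \right)} = G^{2} + 113 G$
$T{\left(m \right)} = 25 + m$ ($T{\left(m \right)} = m + \left(-5\right)^{2} = m + 25 = 25 + m$)
$r{\left(C{\left(D{\left(2,p{\left(-1,2 \right)} \right)},11 \right)} \right)} - T{\left(H \right)} = - 9 \left(113 - 9\right) - \left(25 - 24\right) = \left(-9\right) 104 - 1 = -936 - 1 = -937$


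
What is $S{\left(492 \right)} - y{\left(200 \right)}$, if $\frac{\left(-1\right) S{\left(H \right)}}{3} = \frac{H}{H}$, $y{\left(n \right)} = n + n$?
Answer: $-403$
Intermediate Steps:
$y{\left(n \right)} = 2 n$
$S{\left(H \right)} = -3$ ($S{\left(H \right)} = - 3 \frac{H}{H} = \left(-3\right) 1 = -3$)
$S{\left(492 \right)} - y{\left(200 \right)} = -3 - 2 \cdot 200 = -3 - 400 = -403$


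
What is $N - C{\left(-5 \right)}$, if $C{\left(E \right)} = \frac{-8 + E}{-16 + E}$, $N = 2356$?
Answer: $\frac{49463}{21} \approx 2355.4$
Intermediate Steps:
$C{\left(E \right)} = \frac{-8 + E}{-16 + E}$
$N - C{\left(-5 \right)} = 2356 - \frac{-8 - 5}{-16 - 5} = 2356 - \frac{1}{-21} \left(-13\right) = 2356 - \left(- \frac{1}{21}\right) \left(-13\right) = 2356 - \frac{13}{21} = \frac{49463}{21}$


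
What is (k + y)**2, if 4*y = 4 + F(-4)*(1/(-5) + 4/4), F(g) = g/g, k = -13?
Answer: 3481/25 ≈ 139.24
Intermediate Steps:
F(g) = 1
y = 6/5 (y = (4 + 1*(1/(-5) + 4/4))/4 = (4 + 1*(1*(-1/5) + 4*(1/4)))/4 = (4 + 1*(-1/5 + 1))/4 = (4 + 1*(4/5))/4 = (4 + 4/5)/4 = (1/4)*(24/5) = 6/5 ≈ 1.2000)
(k + y)**2 = (-13 + 6/5)**2 = (-59/5)**2 = 3481/25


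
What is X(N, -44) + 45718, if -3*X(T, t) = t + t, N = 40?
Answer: 137242/3 ≈ 45747.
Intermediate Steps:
X(T, t) = -2*t/3 (X(T, t) = -(t + t)/3 = -2*t/3)
X(N, -44) + 45718 = -⅔*(-44) + 45718 = 88/3 + 45718 = 137242/3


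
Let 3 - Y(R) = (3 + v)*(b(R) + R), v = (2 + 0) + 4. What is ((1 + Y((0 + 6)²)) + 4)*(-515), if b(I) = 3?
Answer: 176645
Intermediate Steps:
v = 6 (v = 2 + 4 = 6)
Y(R) = -24 - 9*R (Y(R) = 3 - (3 + 6)*(3 + R) = 3 - 9*(3 + R) = 3 - (27 + 9*R) = 3 + (-27 - 9*R) = -24 - 9*R)
((1 + Y((0 + 6)²)) + 4)*(-515) = ((1 + (-24 - 9*(0 + 6)²)) + 4)*(-515) = ((1 + (-24 - 9*6²)) + 4)*(-515) = ((1 + (-24 - 9*36)) + 4)*(-515) = ((1 + (-24 - 324)) + 4)*(-515) = ((1 - 348) + 4)*(-515) = (-347 + 4)*(-515) = -343*(-515) = 176645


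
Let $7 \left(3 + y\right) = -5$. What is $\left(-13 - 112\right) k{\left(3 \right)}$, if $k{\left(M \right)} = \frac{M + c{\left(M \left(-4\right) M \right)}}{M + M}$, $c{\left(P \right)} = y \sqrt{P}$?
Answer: $- \frac{125}{2} + \frac{3250 i}{7} \approx -62.5 + 464.29 i$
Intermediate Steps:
$y = - \frac{26}{7}$ ($y = -3 + \frac{1}{7} \left(-5\right) = -3 - \frac{5}{7} = - \frac{26}{7} \approx -3.7143$)
$c{\left(P \right)} = - \frac{26 \sqrt{P}}{7}$
$k{\left(M \right)} = \frac{M - \frac{52 \sqrt{- M^{2}}}{7}}{2 M}$ ($k{\left(M \right)} = \frac{M - \frac{26 \sqrt{M \left(-4\right) M}}{7}}{M + M} = \frac{M - \frac{26 \sqrt{- 4 M M}}{7}}{2 M} = \left(M - \frac{26 \sqrt{- 4 M^{2}}}{7}\right) \frac{1}{2 M} = \left(M - \frac{26 \cdot 2 \sqrt{- M^{2}}}{7}\right) \frac{1}{2 M} = \left(M - \frac{52 \sqrt{- M^{2}}}{7}\right) \frac{1}{2 M} = \frac{M - \frac{52 \sqrt{- M^{2}}}{7}}{2 M}$)
$\left(-13 - 112\right) k{\left(3 \right)} = \left(-13 - 112\right) \frac{- 52 \sqrt{- 3^{2}} + 7 \cdot 3}{14 \cdot 3} = - 125 \cdot \frac{1}{14} \cdot \frac{1}{3} \left(- 52 \sqrt{\left(-1\right) 9} + 21\right) = - 125 \cdot \frac{1}{14} \cdot \frac{1}{3} \left(- 52 \sqrt{-9} + 21\right) = - 125 \cdot \frac{1}{14} \cdot \frac{1}{3} \left(- 52 \cdot 3 i + 21\right) = - 125 \cdot \frac{1}{14} \cdot \frac{1}{3} \left(- 156 i + 21\right) = - 125 \cdot \frac{1}{14} \cdot \frac{1}{3} \left(21 - 156 i\right) = - 125 \left(\frac{1}{2} - \frac{26 i}{7}\right) = - \frac{125}{2} + \frac{3250 i}{7}$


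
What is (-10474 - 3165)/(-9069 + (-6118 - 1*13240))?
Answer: 13639/28427 ≈ 0.47979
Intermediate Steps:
(-10474 - 3165)/(-9069 + (-6118 - 1*13240)) = -13639/(-9069 + (-6118 - 13240)) = -13639/(-9069 - 19358) = -13639/(-28427) = -13639*(-1/28427) = 13639/28427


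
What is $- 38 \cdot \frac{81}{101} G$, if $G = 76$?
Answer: $- \frac{233928}{101} \approx -2316.1$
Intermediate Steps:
$- 38 \cdot \frac{81}{101} G = - 38 \cdot \frac{81}{101} \cdot 76 = - 38 \cdot 81 \cdot \frac{1}{101} \cdot 76 = \left(-38\right) \frac{81}{101} \cdot 76 = \left(- \frac{3078}{101}\right) 76 = - \frac{233928}{101}$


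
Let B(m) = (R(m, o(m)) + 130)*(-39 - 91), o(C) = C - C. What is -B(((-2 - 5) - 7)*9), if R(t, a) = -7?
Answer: 15990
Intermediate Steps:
o(C) = 0
B(m) = -15990 (B(m) = (-7 + 130)*(-39 - 91) = 123*(-130) = -15990)
-B(((-2 - 5) - 7)*9) = -1*(-15990) = 15990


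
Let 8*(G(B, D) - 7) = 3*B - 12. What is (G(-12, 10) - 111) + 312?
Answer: 202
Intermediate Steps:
G(B, D) = 11/2 + 3*B/8 (G(B, D) = 7 + (3*B - 12)/8 = 7 + (-12 + 3*B)/8 = 7 + (-3/2 + 3*B/8) = 11/2 + 3*B/8)
(G(-12, 10) - 111) + 312 = ((11/2 + (3/8)*(-12)) - 111) + 312 = ((11/2 - 9/2) - 111) + 312 = (1 - 111) + 312 = -110 + 312 = 202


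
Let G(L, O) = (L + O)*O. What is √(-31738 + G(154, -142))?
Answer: I*√33442 ≈ 182.87*I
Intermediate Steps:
G(L, O) = O*(L + O)
√(-31738 + G(154, -142)) = √(-31738 - 142*(154 - 142)) = √(-31738 - 142*12) = √(-31738 - 1704) = √(-33442) = I*√33442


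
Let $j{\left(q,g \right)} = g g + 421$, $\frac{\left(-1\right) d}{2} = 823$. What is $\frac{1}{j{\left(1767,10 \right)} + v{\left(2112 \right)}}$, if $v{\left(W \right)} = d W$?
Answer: $- \frac{1}{3475831} \approx -2.877 \cdot 10^{-7}$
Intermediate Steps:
$d = -1646$ ($d = \left(-2\right) 823 = -1646$)
$v{\left(W \right)} = - 1646 W$
$j{\left(q,g \right)} = 421 + g^{2}$ ($j{\left(q,g \right)} = g^{2} + 421 = 421 + g^{2}$)
$\frac{1}{j{\left(1767,10 \right)} + v{\left(2112 \right)}} = \frac{1}{\left(421 + 10^{2}\right) - 3476352} = \frac{1}{\left(421 + 100\right) - 3476352} = \frac{1}{521 - 3476352} = \frac{1}{-3475831} = - \frac{1}{3475831}$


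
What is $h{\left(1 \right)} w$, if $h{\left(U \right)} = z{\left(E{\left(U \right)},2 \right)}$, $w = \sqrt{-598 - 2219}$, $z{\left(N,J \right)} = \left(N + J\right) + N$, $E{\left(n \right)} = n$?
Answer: $12 i \sqrt{313} \approx 212.3 i$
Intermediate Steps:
$z{\left(N,J \right)} = J + 2 N$ ($z{\left(N,J \right)} = \left(J + N\right) + N = J + 2 N$)
$w = 3 i \sqrt{313}$ ($w = \sqrt{-2817} = 3 i \sqrt{313} \approx 53.075 i$)
$h{\left(U \right)} = 2 + 2 U$
$h{\left(1 \right)} w = \left(2 + 2 \cdot 1\right) 3 i \sqrt{313} = \left(2 + 2\right) 3 i \sqrt{313} = 4 \cdot 3 i \sqrt{313} = 12 i \sqrt{313}$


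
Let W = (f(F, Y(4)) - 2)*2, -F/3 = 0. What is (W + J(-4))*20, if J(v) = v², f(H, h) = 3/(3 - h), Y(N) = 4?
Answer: 120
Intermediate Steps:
F = 0 (F = -3*0 = 0)
W = -10 (W = (-3/(-3 + 4) - 2)*2 = (-3/1 - 2)*2 = (-3*1 - 2)*2 = (-3 - 2)*2 = -5*2 = -10)
(W + J(-4))*20 = (-10 + (-4)²)*20 = (-10 + 16)*20 = 6*20 = 120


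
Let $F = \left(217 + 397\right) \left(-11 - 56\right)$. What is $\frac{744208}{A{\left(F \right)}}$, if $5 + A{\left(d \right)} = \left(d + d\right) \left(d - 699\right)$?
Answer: $\frac{744208}{3442181007} \approx 0.0002162$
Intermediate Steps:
$F = -41138$ ($F = 614 \left(-67\right) = -41138$)
$A{\left(d \right)} = -5 + 2 d \left(-699 + d\right)$ ($A{\left(d \right)} = -5 + \left(d + d\right) \left(d - 699\right) = -5 + 2 d \left(-699 + d\right)$)
$\frac{744208}{A{\left(F \right)}} = \frac{744208}{-5 - -57510924 + 2 \left(-41138\right)^{2}} = \frac{744208}{-5 + 57510924 + 2 \cdot 1692335044} = \frac{744208}{-5 + 57510924 + 3384670088} = \frac{744208}{3442181007}$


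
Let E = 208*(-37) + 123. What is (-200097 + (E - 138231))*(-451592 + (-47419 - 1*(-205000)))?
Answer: 101698698911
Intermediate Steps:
E = -7573 (E = -7696 + 123 = -7573)
(-200097 + (E - 138231))*(-451592 + (-47419 - 1*(-205000))) = (-200097 + (-7573 - 138231))*(-451592 + (-47419 - 1*(-205000))) = (-200097 - 145804)*(-451592 + (-47419 + 205000)) = -345901*(-451592 + 157581) = -345901*(-294011) = 101698698911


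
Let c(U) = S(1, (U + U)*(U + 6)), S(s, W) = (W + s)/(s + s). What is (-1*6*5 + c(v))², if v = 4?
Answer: 441/4 ≈ 110.25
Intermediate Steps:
S(s, W) = (W + s)/(2*s) (S(s, W) = (W + s)/((2*s)) = (W + s)*(1/(2*s)) = (W + s)/(2*s))
c(U) = ½ + U*(6 + U) (c(U) = (½)*((U + U)*(U + 6) + 1)/1 = (½)*1*((2*U)*(6 + U) + 1) = (½)*1*(2*U*(6 + U) + 1) = (½)*1*(1 + 2*U*(6 + U)) = ½ + U*(6 + U))
(-1*6*5 + c(v))² = (-1*6*5 + (½ + 4*(6 + 4)))² = (-6*5 + (½ + 4*10))² = (-30 + (½ + 40))² = (-30 + 81/2)² = (21/2)² = 441/4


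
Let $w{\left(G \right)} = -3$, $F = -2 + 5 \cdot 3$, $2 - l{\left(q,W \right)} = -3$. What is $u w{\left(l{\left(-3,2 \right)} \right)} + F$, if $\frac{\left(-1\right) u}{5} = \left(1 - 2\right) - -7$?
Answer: $103$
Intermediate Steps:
$l{\left(q,W \right)} = 5$ ($l{\left(q,W \right)} = 2 - -3 = 2 + 3 = 5$)
$F = 13$ ($F = -2 + 15 = 13$)
$u = -30$ ($u = - 5 \left(\left(1 - 2\right) - -7\right) = - 5 \left(\left(1 - 2\right) + 7\right) = - 5 \left(-1 + 7\right) = \left(-5\right) 6 = -30$)
$u w{\left(l{\left(-3,2 \right)} \right)} + F = \left(-30\right) \left(-3\right) + 13 = 90 + 13 = 103$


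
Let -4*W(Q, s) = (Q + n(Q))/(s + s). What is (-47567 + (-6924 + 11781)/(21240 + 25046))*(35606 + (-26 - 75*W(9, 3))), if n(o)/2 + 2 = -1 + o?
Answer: -627842449340325/370288 ≈ -1.6956e+9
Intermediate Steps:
n(o) = -6 + 2*o (n(o) = -4 + 2*(-1 + o) = -4 + (-2 + 2*o) = -6 + 2*o)
W(Q, s) = -(-6 + 3*Q)/(8*s) (W(Q, s) = -(Q + (-6 + 2*Q))/(4*(s + s)) = -(-6 + 3*Q)/(4*(2*s)) = -(-6 + 3*Q)*1/(2*s)/4 = -(-6 + 3*Q)/(8*s))
(-47567 + (-6924 + 11781)/(21240 + 25046))*(35606 + (-26 - 75*W(9, 3))) = (-47567 + (-6924 + 11781)/(21240 + 25046))*(35606 + (-26 - 225*(2 - 1*9)/(8*3))) = (-47567 + 4857/46286)*(35606 + (-26 - 225*(2 - 9)/(8*3))) = (-47567 + 4857*(1/46286))*(35606 + (-26 - 225*(-7)/(8*3))) = (-47567 + 4857/46286)*(35606 + (-26 - 75*(-7/8))) = -2201681305*(35606 + (-26 + 525/8))/46286 = -2201681305*(35606 + 317/8)/46286 = -2201681305/46286*285165/8 = -627842449340325/370288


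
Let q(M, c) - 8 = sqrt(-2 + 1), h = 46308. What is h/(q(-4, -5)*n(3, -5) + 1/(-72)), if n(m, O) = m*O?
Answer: -28810614816/75833281 + 3600910080*I/75833281 ≈ -379.92 + 47.485*I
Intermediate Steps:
n(m, O) = O*m
q(M, c) = 8 + I (q(M, c) = 8 + sqrt(-2 + 1) = 8 + sqrt(-1) = 8 + I)
h/(q(-4, -5)*n(3, -5) + 1/(-72)) = 46308/((8 + I)*(-5*3) + 1/(-72)) = 46308/((8 + I)*(-15) - 1/72) = 46308/((-120 - 15*I) - 1/72) = 46308/(-8641/72 - 15*I) = 46308*(5184*(-8641/72 + 15*I)/75833281) = 240060672*(-8641/72 + 15*I)/75833281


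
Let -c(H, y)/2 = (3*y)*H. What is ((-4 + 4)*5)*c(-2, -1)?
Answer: 0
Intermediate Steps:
c(H, y) = -6*H*y (c(H, y) = -2*3*y*H = -6*H*y)
((-4 + 4)*5)*c(-2, -1) = ((-4 + 4)*5)*(-6*(-2)*(-1)) = (0*5)*(-12) = 0*(-12) = 0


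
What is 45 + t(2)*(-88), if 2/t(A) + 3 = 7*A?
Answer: 29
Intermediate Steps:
t(A) = 2/(-3 + 7*A)
45 + t(2)*(-88) = 45 + (2/(-3 + 7*2))*(-88) = 45 + (2/(-3 + 14))*(-88) = 45 + (2/11)*(-88) = 45 - 16 = 29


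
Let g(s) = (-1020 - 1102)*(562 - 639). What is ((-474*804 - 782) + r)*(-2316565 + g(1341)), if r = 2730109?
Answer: -5056142890501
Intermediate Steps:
g(s) = 163394 (g(s) = -2122*(-77) = 163394)
((-474*804 - 782) + r)*(-2316565 + g(1341)) = ((-474*804 - 782) + 2730109)*(-2316565 + 163394) = ((-381096 - 782) + 2730109)*(-2153171) = (-381878 + 2730109)*(-2153171) = 2348231*(-2153171) = -5056142890501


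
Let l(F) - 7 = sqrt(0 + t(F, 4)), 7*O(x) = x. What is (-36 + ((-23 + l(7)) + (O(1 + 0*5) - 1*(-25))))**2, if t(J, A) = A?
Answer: 30276/49 ≈ 617.88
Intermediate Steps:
O(x) = x/7
l(F) = 9 (l(F) = 7 + sqrt(0 + 4) = 7 + sqrt(4) = 7 + 2 = 9)
(-36 + ((-23 + l(7)) + (O(1 + 0*5) - 1*(-25))))**2 = (-36 + ((-23 + 9) + ((1 + 0*5)/7 - 1*(-25))))**2 = (-36 + (-14 + ((1 + 0)/7 + 25)))**2 = (-36 + (-14 + ((1/7)*1 + 25)))**2 = (-36 + (-14 + (1/7 + 25)))**2 = (-36 + (-14 + 176/7))**2 = (-36 + 78/7)**2 = (-174/7)**2 = 30276/49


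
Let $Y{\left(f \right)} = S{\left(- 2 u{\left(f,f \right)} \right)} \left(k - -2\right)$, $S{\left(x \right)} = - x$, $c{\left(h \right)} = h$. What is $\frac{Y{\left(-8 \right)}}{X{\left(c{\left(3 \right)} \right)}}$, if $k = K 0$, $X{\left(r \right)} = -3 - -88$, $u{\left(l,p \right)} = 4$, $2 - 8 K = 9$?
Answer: $\frac{16}{85} \approx 0.18824$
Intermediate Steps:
$K = - \frac{7}{8}$ ($K = \frac{1}{4} - \frac{9}{8} = - \frac{7}{8} \approx -0.875$)
$X{\left(r \right)} = 85$ ($X{\left(r \right)} = -3 + 88 = 85$)
$k = 0$ ($k = \left(- \frac{7}{8}\right) 0 = 0$)
$Y{\left(f \right)} = 16$ ($Y{\left(f \right)} = - \left(-2\right) 4 \left(0 - -2\right) = \left(-1\right) \left(-8\right) \left(0 + 2\right) = 8 \cdot 2 = 16$)
$\frac{Y{\left(-8 \right)}}{X{\left(c{\left(3 \right)} \right)}} = \frac{16}{85}$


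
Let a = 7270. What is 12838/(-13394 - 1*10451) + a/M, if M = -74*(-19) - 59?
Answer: 156060364/32119215 ≈ 4.8588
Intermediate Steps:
M = 1347 (M = 1406 - 59 = 1347)
12838/(-13394 - 1*10451) + a/M = 12838/(-13394 - 1*10451) + 7270/1347 = 12838/(-13394 - 10451) + 7270*(1/1347) = 12838/(-23845) + 7270/1347 = 12838*(-1/23845) + 7270/1347 = -12838/23845 + 7270/1347 = 156060364/32119215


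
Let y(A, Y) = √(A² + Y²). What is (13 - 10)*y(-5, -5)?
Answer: 15*√2 ≈ 21.213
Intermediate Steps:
(13 - 10)*y(-5, -5) = (13 - 10)*√((-5)² + (-5)²) = 3*√(25 + 25) = 3*√50 = 3*(5*√2) = 15*√2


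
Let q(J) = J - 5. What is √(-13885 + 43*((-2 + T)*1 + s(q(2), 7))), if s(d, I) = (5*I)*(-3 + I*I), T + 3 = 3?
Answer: √55259 ≈ 235.07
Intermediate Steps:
T = 0 (T = -3 + 3 = 0)
q(J) = -5 + J
s(d, I) = 5*I*(-3 + I²) (s(d, I) = (5*I)*(-3 + I²) = 5*I*(-3 + I²))
√(-13885 + 43*((-2 + T)*1 + s(q(2), 7))) = √(-13885 + 43*((-2 + 0)*1 + 5*7*(-3 + 7²))) = √(-13885 + 43*(-2*1 + 5*7*(-3 + 49))) = √(-13885 + 43*(-2 + 5*7*46)) = √(-13885 + 43*(-2 + 1610)) = √(-13885 + 43*1608) = √(-13885 + 69144) = √55259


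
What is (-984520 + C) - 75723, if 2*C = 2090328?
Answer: -15079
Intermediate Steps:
C = 1045164 (C = (½)*2090328 = 1045164)
(-984520 + C) - 75723 = (-984520 + 1045164) - 75723 = 60644 - 75723 = -15079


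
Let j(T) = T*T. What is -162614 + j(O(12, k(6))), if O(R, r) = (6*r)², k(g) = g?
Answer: 1517002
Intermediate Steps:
O(R, r) = 36*r²
j(T) = T²
-162614 + j(O(12, k(6))) = -162614 + (36*6²)² = -162614 + (36*36)² = -162614 + 1296² = -162614 + 1679616 = 1517002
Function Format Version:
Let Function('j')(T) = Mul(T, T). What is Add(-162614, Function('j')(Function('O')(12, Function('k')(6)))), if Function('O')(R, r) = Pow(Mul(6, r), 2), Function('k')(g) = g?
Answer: 1517002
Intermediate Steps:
Function('O')(R, r) = Mul(36, Pow(r, 2))
Function('j')(T) = Pow(T, 2)
Add(-162614, Function('j')(Function('O')(12, Function('k')(6)))) = Add(-162614, Pow(Mul(36, Pow(6, 2)), 2)) = Add(-162614, Pow(Mul(36, 36), 2)) = Add(-162614, Pow(1296, 2)) = Add(-162614, 1679616) = 1517002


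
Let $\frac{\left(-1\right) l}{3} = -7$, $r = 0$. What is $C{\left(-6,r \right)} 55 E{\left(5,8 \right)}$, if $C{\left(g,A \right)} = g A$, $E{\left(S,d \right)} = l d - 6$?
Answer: $0$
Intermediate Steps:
$l = 21$ ($l = \left(-3\right) \left(-7\right) = 21$)
$E{\left(S,d \right)} = -6 + 21 d$ ($E{\left(S,d \right)} = 21 d - 6 = -6 + 21 d$)
$C{\left(g,A \right)} = A g$
$C{\left(-6,r \right)} 55 E{\left(5,8 \right)} = 0 \left(-6\right) 55 \left(-6 + 21 \cdot 8\right) = 0 \cdot 55 \left(-6 + 168\right) = 0 \cdot 162 = 0$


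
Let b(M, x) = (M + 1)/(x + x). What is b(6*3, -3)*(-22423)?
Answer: 426037/6 ≈ 71006.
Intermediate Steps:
b(M, x) = (1 + M)/(2*x) (b(M, x) = (1 + M)/((2*x)) = (1 + M)*(1/(2*x)) = (1 + M)/(2*x))
b(6*3, -3)*(-22423) = ((½)*(1 + 6*3)/(-3))*(-22423) = ((½)*(-⅓)*(1 + 18))*(-22423) = ((½)*(-⅓)*19)*(-22423) = -19/6*(-22423) = 426037/6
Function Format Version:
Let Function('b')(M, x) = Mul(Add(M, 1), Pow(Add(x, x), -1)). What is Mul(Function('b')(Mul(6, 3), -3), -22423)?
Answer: Rational(426037, 6) ≈ 71006.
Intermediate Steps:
Function('b')(M, x) = Mul(Rational(1, 2), Pow(x, -1), Add(1, M)) (Function('b')(M, x) = Mul(Add(1, M), Pow(Mul(2, x), -1)) = Mul(Add(1, M), Mul(Rational(1, 2), Pow(x, -1))) = Mul(Rational(1, 2), Pow(x, -1), Add(1, M)))
Mul(Function('b')(Mul(6, 3), -3), -22423) = Mul(Mul(Rational(1, 2), Pow(-3, -1), Add(1, Mul(6, 3))), -22423) = Mul(Mul(Rational(1, 2), Rational(-1, 3), Add(1, 18)), -22423) = Mul(Mul(Rational(1, 2), Rational(-1, 3), 19), -22423) = Mul(Rational(-19, 6), -22423) = Rational(426037, 6)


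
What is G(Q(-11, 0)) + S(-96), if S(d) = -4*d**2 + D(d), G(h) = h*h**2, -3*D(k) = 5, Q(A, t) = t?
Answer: -110597/3 ≈ -36866.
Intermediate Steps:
D(k) = -5/3 (D(k) = -1/3*5 = -5/3)
G(h) = h**3
S(d) = -5/3 - 4*d**2 (S(d) = -4*d**2 - 5/3 = -5/3 - 4*d**2)
G(Q(-11, 0)) + S(-96) = 0**3 + (-5/3 - 4*(-96)**2) = 0 + (-5/3 - 4*9216) = 0 + (-5/3 - 36864) = 0 - 110597/3 = -110597/3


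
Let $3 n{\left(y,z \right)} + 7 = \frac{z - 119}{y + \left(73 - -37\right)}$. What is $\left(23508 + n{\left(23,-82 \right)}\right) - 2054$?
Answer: $\frac{8559014}{399} \approx 21451.0$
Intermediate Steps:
$n{\left(y,z \right)} = - \frac{7}{3} + \frac{-119 + z}{3 \left(110 + y\right)}$ ($n{\left(y,z \right)} = - \frac{7}{3} + \frac{\left(z - 119\right) \frac{1}{y + \left(73 - -37\right)}}{3} = - \frac{7}{3} + \frac{\left(-119 + z\right) \frac{1}{y + \left(73 + 37\right)}}{3} = - \frac{7}{3} + \frac{\left(-119 + z\right) \frac{1}{y + 110}}{3} = - \frac{7}{3} + \frac{\left(-119 + z\right) \frac{1}{110 + y}}{3} = - \frac{7}{3} + \frac{\frac{1}{110 + y} \left(-119 + z\right)}{3} = - \frac{7}{3} + \frac{-119 + z}{3 \left(110 + y\right)}$)
$\left(23508 + n{\left(23,-82 \right)}\right) - 2054 = \left(23508 + \frac{-889 - 82 - 161}{3 \left(110 + 23\right)}\right) - 2054 = \left(23508 + \frac{-889 - 82 - 161}{3 \cdot 133}\right) - 2054 = \left(23508 + \frac{1}{3} \cdot \frac{1}{133} \left(-1132\right)\right) - 2054 = \left(23508 - \frac{1132}{399}\right) - 2054 = \frac{9378560}{399} - 2054 = \frac{8559014}{399}$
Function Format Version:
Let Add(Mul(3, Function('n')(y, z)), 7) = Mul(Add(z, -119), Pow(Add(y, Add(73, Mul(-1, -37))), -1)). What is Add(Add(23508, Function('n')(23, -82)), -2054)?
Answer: Rational(8559014, 399) ≈ 21451.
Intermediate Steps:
Function('n')(y, z) = Add(Rational(-7, 3), Mul(Rational(1, 3), Pow(Add(110, y), -1), Add(-119, z))) (Function('n')(y, z) = Add(Rational(-7, 3), Mul(Rational(1, 3), Mul(Add(z, -119), Pow(Add(y, Add(73, Mul(-1, -37))), -1)))) = Add(Rational(-7, 3), Mul(Rational(1, 3), Mul(Add(-119, z), Pow(Add(y, Add(73, 37)), -1)))) = Add(Rational(-7, 3), Mul(Rational(1, 3), Mul(Add(-119, z), Pow(Add(y, 110), -1)))) = Add(Rational(-7, 3), Mul(Rational(1, 3), Mul(Add(-119, z), Pow(Add(110, y), -1)))) = Add(Rational(-7, 3), Mul(Rational(1, 3), Mul(Pow(Add(110, y), -1), Add(-119, z)))) = Add(Rational(-7, 3), Mul(Rational(1, 3), Pow(Add(110, y), -1), Add(-119, z))))
Add(Add(23508, Function('n')(23, -82)), -2054) = Add(Add(23508, Mul(Rational(1, 3), Pow(Add(110, 23), -1), Add(-889, -82, Mul(-7, 23)))), -2054) = Add(Add(23508, Mul(Rational(1, 3), Pow(133, -1), Add(-889, -82, -161))), -2054) = Add(Add(23508, Mul(Rational(1, 3), Rational(1, 133), -1132)), -2054) = Add(Add(23508, Rational(-1132, 399)), -2054) = Add(Rational(9378560, 399), -2054) = Rational(8559014, 399)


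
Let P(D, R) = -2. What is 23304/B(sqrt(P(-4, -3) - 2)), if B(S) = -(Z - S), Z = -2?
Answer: 5826 - 5826*I ≈ 5826.0 - 5826.0*I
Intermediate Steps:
B(S) = 2 + S (B(S) = -(-2 - S) = 2 + S)
23304/B(sqrt(P(-4, -3) - 2)) = 23304/(2 + sqrt(-2 - 2)) = 23304/(2 + sqrt(-4)) = 23304/(2 + 2*I) = 23304*((2 - 2*I)/8) = 2913*(2 - 2*I)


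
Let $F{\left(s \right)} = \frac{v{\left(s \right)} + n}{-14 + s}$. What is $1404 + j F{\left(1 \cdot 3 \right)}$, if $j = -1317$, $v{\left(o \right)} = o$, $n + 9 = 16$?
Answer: $\frac{28614}{11} \approx 2601.3$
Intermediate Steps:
$n = 7$ ($n = -9 + 16 = 7$)
$F{\left(s \right)} = \frac{7 + s}{-14 + s}$ ($F{\left(s \right)} = \frac{s + 7}{-14 + s} = \frac{7 + s}{-14 + s}$)
$1404 + j F{\left(1 \cdot 3 \right)} = 1404 - 1317 \frac{7 + 1 \cdot 3}{-14 + 1 \cdot 3} = 1404 - 1317 \frac{7 + 3}{-14 + 3} = 1404 - 1317 \frac{1}{-11} \cdot 10 = 1404 - 1317 \left(\left(- \frac{1}{11}\right) 10\right) = 1404 - - \frac{13170}{11} = 1404 + \frac{13170}{11} = \frac{28614}{11}$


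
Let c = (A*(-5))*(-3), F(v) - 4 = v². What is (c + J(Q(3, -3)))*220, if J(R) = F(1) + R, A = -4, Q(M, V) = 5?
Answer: -11000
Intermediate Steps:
F(v) = 4 + v²
J(R) = 5 + R (J(R) = (4 + 1²) + R = (4 + 1) + R = 5 + R)
c = -60 (c = -4*(-5)*(-3) = 20*(-3) = -60)
(c + J(Q(3, -3)))*220 = (-60 + (5 + 5))*220 = (-60 + 10)*220 = -50*220 = -11000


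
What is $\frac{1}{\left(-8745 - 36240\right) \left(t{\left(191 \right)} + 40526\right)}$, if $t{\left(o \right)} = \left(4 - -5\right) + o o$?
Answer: $- \frac{1}{3464564760} \approx -2.8864 \cdot 10^{-10}$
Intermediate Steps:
$t{\left(o \right)} = 9 + o^{2}$ ($t{\left(o \right)} = \left(4 + 5\right) + o^{2} = 9 + o^{2}$)
$\frac{1}{\left(-8745 - 36240\right) \left(t{\left(191 \right)} + 40526\right)} = \frac{1}{\left(-8745 - 36240\right) \left(\left(9 + 191^{2}\right) + 40526\right)} = \frac{1}{\left(-44985\right) \left(\left(9 + 36481\right) + 40526\right)} = \frac{1}{\left(-44985\right) \left(36490 + 40526\right)} = \frac{1}{\left(-44985\right) 77016} = \frac{1}{-3464564760} = - \frac{1}{3464564760}$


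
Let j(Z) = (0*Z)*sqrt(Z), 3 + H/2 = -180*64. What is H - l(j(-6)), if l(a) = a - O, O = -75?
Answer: -23121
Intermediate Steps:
H = -23046 (H = -6 + 2*(-180*64) = -6 + 2*(-11520) = -6 - 23040 = -23046)
j(Z) = 0 (j(Z) = 0*sqrt(Z) = 0)
l(a) = 75 + a (l(a) = a - 1*(-75) = a + 75 = 75 + a)
H - l(j(-6)) = -23046 - (75 + 0) = -23046 - 1*75 = -23046 - 75 = -23121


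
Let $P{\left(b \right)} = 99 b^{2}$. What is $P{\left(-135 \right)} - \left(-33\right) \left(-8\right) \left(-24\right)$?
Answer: $1810611$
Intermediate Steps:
$P{\left(-135 \right)} - \left(-33\right) \left(-8\right) \left(-24\right) = 99 \left(-135\right)^{2} - \left(-33\right) \left(-8\right) \left(-24\right) = 99 \cdot 18225 - 264 \left(-24\right) = 1804275 - -6336 = 1804275 + 6336 = 1810611$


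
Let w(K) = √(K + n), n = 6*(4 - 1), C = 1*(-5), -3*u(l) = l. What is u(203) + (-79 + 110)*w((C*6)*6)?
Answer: -203/3 + 279*I*√2 ≈ -67.667 + 394.57*I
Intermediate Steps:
u(l) = -l/3
C = -5
n = 18 (n = 6*3 = 18)
w(K) = √(18 + K) (w(K) = √(K + 18) = √(18 + K))
u(203) + (-79 + 110)*w((C*6)*6) = -⅓*203 + (-79 + 110)*√(18 - 5*6*6) = -203/3 + 31*√(18 - 30*6) = -203/3 + 31*√(18 - 180) = -203/3 + 31*√(-162) = -203/3 + 31*(9*I*√2) = -203/3 + 279*I*√2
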